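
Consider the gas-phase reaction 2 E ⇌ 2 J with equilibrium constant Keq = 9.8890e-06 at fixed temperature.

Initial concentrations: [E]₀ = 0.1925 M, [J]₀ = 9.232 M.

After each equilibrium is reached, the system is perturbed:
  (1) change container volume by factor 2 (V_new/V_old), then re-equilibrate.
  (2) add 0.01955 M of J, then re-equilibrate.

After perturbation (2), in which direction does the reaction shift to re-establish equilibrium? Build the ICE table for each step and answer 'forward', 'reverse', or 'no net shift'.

Q₀ = 2300 vs Keq = 9.8890e-06 ⇒ Q>K, reverse
Step 1:
                  E         J
  I          0.1925     9.232
  C           9.202    -9.202
  E           9.395   0.02954
  solve Keq expr → x = -4.601; check Q = 9.8890e-06
Then change container volume by factor 2 (V_new/V_old).
Step 2:
                  E         J
  I           4.697   0.01477
  C               0         0
  E           4.697   0.01477
  solve Keq expr → x = 0; check Q = 9.8890e-06
Then add 0.01955 M of J.
Step 3:
                  E         J
  I           4.697   0.03432
  C         0.01949  -0.01949
  E           4.717   0.01483
  solve Keq expr → x = -0.009744; check Q = 9.8890e-06

Direction: reverse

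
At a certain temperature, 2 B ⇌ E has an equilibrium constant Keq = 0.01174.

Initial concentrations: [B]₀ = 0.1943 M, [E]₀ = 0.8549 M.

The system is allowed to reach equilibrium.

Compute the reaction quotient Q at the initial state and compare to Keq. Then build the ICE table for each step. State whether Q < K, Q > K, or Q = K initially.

Q₀ = 22.64; Q > K (proceeds reverse)

Q₀ = 22.64 vs Keq = 0.01174 ⇒ Q>K, reverse
Step 1:
                  B         E
  Initial    0.1943    0.8549
  Change      1.632   -0.8158
  Equil       1.826   0.03914
  solve Keq expr → x = -0.8158; check Q = 0.01174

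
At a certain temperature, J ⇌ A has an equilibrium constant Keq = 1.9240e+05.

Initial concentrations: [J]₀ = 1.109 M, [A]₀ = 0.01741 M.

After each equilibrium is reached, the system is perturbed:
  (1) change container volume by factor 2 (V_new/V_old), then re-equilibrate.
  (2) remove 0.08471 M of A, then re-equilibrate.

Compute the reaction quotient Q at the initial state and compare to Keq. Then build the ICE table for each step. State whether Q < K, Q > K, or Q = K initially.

Q₀ = 0.0157 vs Keq = 1.9240e+05 ⇒ Q<K, forward
Step 1:
                   J          A
  I            1.109    0.01741
  C           -1.109      1.109
  E       5.8545e-06      1.126
  solve Keq expr → x = 1.109; check Q = 1.9240e+05
Then change container volume by factor 2 (V_new/V_old).
Step 2:
                   J          A
  I       2.9272e-06     0.5632
  C                0          0
  E       2.9272e-06     0.5632
  solve Keq expr → x = 0; check Q = 1.9240e+05
Then remove 0.08471 M of A.
Step 3:
                   J          A
  I       2.9272e-06     0.4785
  C       -4.4028e-07 4.4028e-07
  E       2.4870e-06     0.4785
  solve Keq expr → x = 4.4028e-07; check Q = 1.9240e+05

Q₀ = 0.0157; Q < K (proceeds forward)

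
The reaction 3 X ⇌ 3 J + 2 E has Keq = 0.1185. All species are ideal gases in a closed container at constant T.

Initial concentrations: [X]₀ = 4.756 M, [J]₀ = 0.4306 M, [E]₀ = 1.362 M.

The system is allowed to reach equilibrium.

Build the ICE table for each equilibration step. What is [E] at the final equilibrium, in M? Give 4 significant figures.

Q₀ = 0.001377 vs Keq = 0.1185 ⇒ Q<K, forward
Step 1:
                   X          J          E
  I            4.756     0.4306      1.362
  C          -0.8236     0.8236     0.5491
  E            3.932      1.254      1.911
  solve Keq expr → x = 0.2745; check Q = 0.1185

[E]_eq = 1.911 M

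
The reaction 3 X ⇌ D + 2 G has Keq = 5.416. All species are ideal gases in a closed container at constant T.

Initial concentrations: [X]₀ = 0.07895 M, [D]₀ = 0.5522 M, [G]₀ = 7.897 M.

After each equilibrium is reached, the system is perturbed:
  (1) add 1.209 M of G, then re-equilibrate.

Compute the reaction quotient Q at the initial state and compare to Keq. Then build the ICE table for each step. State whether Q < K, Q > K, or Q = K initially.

Q₀ = 6.9978e+04 vs Keq = 5.416 ⇒ Q>K, reverse
Step 1:
                   X          D          G
  init       0.07895     0.5522      7.897
  Δ            1.115    -0.3718    -0.7437
  eq           1.194     0.1804      7.153
  solve Keq expr → x = -0.3718; check Q = 5.416
Then add 1.209 M of G.
Step 2:
                   X          D          G
  init         1.194     0.1804      8.362
  Δ          0.06822   -0.02274   -0.04548
  eq           1.263     0.1576      8.317
  solve Keq expr → x = -0.02274; check Q = 5.416

Q₀ = 6.9978e+04; Q > K (proceeds reverse)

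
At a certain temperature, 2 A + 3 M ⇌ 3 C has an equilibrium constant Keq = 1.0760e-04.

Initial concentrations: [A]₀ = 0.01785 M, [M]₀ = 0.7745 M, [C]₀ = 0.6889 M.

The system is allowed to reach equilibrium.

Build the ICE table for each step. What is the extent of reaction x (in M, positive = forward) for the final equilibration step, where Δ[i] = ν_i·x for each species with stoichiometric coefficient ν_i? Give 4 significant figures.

Q₀ = 2209 vs Keq = 1.0760e-04 ⇒ Q>K, reverse
Step 1:
                    A           M           C
  Initial     0.01785      0.7745      0.6889
  Change       0.4327      0.6491     -0.6491
  Equil        0.4506       1.424      0.0398
  solve Keq expr → x = -0.2164; check Q = 1.0760e-04

x = -0.2164 M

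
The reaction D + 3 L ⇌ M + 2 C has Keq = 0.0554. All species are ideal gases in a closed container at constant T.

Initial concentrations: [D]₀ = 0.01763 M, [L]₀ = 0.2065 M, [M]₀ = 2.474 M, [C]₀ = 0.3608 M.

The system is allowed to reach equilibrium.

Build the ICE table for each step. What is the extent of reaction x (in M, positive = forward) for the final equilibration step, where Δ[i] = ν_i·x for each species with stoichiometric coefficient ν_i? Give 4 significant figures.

Q₀ = 2075 vs Keq = 0.0554 ⇒ Q>K, reverse
Step 1:
                  D         L         M         C
  Initial   0.01763    0.2065     2.474    0.3608
  Change     0.1616    0.4847   -0.1616   -0.3231
  Equil      0.1792    0.6912     2.312   0.03765
  solve Keq expr → x = -0.1616; check Q = 0.0554

x = -0.1616 M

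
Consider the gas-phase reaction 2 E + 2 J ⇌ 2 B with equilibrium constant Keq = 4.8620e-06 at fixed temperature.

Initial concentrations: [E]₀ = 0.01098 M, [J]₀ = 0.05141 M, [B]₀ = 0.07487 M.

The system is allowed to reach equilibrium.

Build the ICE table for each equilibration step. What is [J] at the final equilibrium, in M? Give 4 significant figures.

[J]_eq = 0.1263 M

Q₀ = 1.7592e+04 vs Keq = 4.8620e-06 ⇒ Q>K, reverse
Step 1:
                   E          J          B
  I          0.01098    0.05141    0.07487
  C          0.07485    0.07485   -0.07485
  E          0.08583     0.1263 2.3893e-05
  solve Keq expr → x = -0.03742; check Q = 4.8620e-06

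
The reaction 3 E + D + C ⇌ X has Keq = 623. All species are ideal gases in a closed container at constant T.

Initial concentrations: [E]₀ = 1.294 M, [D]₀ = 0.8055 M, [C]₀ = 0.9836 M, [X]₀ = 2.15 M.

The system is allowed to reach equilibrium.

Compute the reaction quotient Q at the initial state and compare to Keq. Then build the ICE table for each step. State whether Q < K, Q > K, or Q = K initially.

Q₀ = 1.252 vs Keq = 623 ⇒ Q<K, forward
Step 1:
                    E           D           C           X
  I             1.294      0.8055      0.9836        2.15
  C            -1.053     -0.3511     -0.3511      0.3511
  E            0.2408      0.4544      0.6325       2.501
  solve Keq expr → x = 0.3511; check Q = 623

Q₀ = 1.252; Q < K (proceeds forward)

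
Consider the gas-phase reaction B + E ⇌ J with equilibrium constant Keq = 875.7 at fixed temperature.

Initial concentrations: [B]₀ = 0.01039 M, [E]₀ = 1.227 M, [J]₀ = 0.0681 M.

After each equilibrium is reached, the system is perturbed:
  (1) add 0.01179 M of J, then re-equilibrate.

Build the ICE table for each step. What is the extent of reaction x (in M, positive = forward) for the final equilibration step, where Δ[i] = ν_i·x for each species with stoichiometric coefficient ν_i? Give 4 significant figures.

x = -1.1055e-05 M

Q₀ = 5.342 vs Keq = 875.7 ⇒ Q<K, forward
Step 1:
                   B          E          J
  init       0.01039      1.227     0.0681
  Δ         -0.01032   -0.01032    0.01032
  eq      7.3599e-05      1.217    0.07842
  solve Keq expr → x = 0.01032; check Q = 875.7
Then add 0.01179 M of J.
Step 2:
                   B          E          J
  init    7.3599e-05      1.217    0.09021
  Δ       1.1055e-05 1.1055e-05 -1.1055e-05
  eq      8.4654e-05      1.217     0.0902
  solve Keq expr → x = -1.1055e-05; check Q = 875.7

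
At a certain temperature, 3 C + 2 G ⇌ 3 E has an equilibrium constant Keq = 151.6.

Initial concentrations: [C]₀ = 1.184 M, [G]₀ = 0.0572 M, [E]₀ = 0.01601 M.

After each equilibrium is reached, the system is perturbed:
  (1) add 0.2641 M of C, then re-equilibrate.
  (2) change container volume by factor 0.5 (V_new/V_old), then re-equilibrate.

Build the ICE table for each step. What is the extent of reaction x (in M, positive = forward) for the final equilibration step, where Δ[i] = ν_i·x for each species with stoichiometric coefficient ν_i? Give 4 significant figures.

x = 7.8320e-04 M

Q₀ = 7.5566e-04 vs Keq = 151.6 ⇒ Q<K, forward
Step 1:
                   C          G          E
  init         1.184     0.0572    0.01601
  Δ         -0.08254   -0.05503    0.08254
  eq           1.101   0.002174    0.09855
  solve Keq expr → x = 0.02751; check Q = 151.6
Then add 0.2641 M of C.
Step 2:
                   C          G          E
  init         1.366   0.002174    0.09855
  Δ       -8.6508e-04 -5.7672e-04 8.6508e-04
  eq           1.365   0.001597    0.09941
  solve Keq expr → x = 2.8836e-04; check Q = 151.6
Then change container volume by factor 0.5 (V_new/V_old).
Step 3:
                   C          G          E
  init         2.729   0.003194     0.1988
  Δ         -0.00235  -0.001566    0.00235
  eq           2.727   0.001627     0.2012
  solve Keq expr → x = 7.8320e-04; check Q = 151.6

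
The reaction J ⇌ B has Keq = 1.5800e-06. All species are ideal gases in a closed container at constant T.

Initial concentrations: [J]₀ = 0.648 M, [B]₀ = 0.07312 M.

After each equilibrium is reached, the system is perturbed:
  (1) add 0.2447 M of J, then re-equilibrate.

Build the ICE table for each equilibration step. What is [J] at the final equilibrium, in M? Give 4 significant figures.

[J]_eq = 0.9658 M

Q₀ = 0.1128 vs Keq = 1.5800e-06 ⇒ Q>K, reverse
Step 1:
                   J          B
  Initial      0.648    0.07312
  Change     0.07312   -0.07312
  Equil       0.7211 1.1394e-06
  solve Keq expr → x = -0.07312; check Q = 1.5800e-06
Then add 0.2447 M of J.
Step 2:
                   J          B
  Initial     0.9658 1.1394e-06
  Change  -3.8663e-07 3.8663e-07
  Equil       0.9658 1.5260e-06
  solve Keq expr → x = 3.8663e-07; check Q = 1.5800e-06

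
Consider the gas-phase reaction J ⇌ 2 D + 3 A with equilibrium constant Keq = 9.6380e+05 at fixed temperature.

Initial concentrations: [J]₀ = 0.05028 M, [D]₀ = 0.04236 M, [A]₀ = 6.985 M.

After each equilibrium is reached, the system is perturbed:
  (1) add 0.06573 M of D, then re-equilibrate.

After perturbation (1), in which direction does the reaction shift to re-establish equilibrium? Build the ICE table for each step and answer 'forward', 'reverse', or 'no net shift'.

Q₀ = 12.16 vs Keq = 9.6380e+05 ⇒ Q<K, forward
Step 1:
                   J          D          A
  Initial    0.05028    0.04236      6.985
  Change    -0.05027     0.1005     0.1508
  Equil   7.6990e-06     0.1429      7.136
  solve Keq expr → x = 0.05027; check Q = 9.6380e+05
Then add 0.06573 M of D.
Step 2:
                   J          D          A
  Initial 7.6990e-06     0.2086      7.136
  Change  8.7084e-06 -1.7417e-05 -2.6125e-05
  Equil   1.6407e-05     0.2086      7.136
  solve Keq expr → x = -8.7084e-06; check Q = 9.6380e+05

Direction: reverse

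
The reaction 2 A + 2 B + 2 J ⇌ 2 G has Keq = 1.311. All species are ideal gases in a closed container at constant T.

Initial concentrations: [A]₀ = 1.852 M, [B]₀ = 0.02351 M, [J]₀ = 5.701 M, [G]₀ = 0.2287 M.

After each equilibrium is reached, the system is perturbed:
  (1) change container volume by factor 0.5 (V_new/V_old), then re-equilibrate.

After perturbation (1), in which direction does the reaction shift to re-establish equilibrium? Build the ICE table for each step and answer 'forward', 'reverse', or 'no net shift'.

Direction: forward

Q₀ = 0.8489 vs Keq = 1.311 ⇒ Q<K, forward
Step 1:
                  A         B         J         G
  I           1.852   0.02351     5.701    0.2287
  C       -0.004188 -0.004188 -0.004188  0.004188
  E           1.848   0.01932     5.697    0.2329
  solve Keq expr → x = 0.002094; check Q = 1.311
Then change container volume by factor 0.5 (V_new/V_old).
Step 2:
                  A         B         J         G
  I           3.696   0.03864     11.39    0.4658
  C        -0.02829  -0.02829  -0.02829   0.02829
  E           3.667   0.01035     11.37    0.4941
  solve Keq expr → x = 0.01415; check Q = 1.311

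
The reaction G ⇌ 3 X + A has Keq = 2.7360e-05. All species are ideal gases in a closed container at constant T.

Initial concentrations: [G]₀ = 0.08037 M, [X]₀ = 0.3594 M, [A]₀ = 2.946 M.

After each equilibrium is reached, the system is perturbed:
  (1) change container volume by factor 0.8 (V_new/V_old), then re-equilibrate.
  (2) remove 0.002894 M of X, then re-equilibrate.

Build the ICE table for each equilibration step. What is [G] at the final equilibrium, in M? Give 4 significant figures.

[G]_eq = 0.2451 M

Q₀ = 1.702 vs Keq = 2.7360e-05 ⇒ Q>K, reverse
Step 1:
                  G         X         A
  Initial   0.08037    0.3594     2.946
  Change     0.1157    -0.347   -0.1157
  Equil       0.196   0.01237      2.83
  solve Keq expr → x = -0.1157; check Q = 2.7360e-05
Then change container volume by factor 0.8 (V_new/V_old).
Step 2:
                  G         X         A
  Initial    0.2451   0.01547     3.538
  Change   0.001025 -0.003075 -0.001025
  Equil      0.2461   0.01239     3.537
  solve Keq expr → x = -0.001025; check Q = 2.7360e-05
Then remove 0.002894 M of X.
Step 3:
                  G         X         A
  Initial    0.2461  0.009499     3.537
  Change  -9.5892e-04  0.002877 9.5892e-04
  Equil      0.2451   0.01238     3.538
  solve Keq expr → x = 9.5892e-04; check Q = 2.7360e-05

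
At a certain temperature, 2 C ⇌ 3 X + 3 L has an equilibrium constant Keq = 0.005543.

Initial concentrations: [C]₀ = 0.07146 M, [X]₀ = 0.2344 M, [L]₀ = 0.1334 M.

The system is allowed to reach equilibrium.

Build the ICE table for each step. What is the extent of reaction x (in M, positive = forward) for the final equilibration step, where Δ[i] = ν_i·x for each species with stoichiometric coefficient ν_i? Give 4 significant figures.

Q₀ = 0.005987 vs Keq = 0.005543 ⇒ Q>K, reverse
Step 1:
                   C          X          L
  I          0.07146     0.2344     0.1334
  C       9.5173e-04  -0.001428  -0.001428
  E          0.07241      0.233      0.132
  solve Keq expr → x = -4.7587e-04; check Q = 0.005543

x = -4.7587e-04 M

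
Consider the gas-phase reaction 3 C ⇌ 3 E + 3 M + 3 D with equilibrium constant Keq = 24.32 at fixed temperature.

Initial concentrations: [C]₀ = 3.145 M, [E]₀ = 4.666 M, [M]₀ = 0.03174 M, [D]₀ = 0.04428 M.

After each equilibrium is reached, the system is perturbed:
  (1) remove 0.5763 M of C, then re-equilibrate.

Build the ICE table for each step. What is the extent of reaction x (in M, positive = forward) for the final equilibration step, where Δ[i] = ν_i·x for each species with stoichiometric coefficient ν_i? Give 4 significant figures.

Q₀ = 9.0660e-09 vs Keq = 24.32 ⇒ Q<K, forward
Step 1:
                   C          E          M          D
  init         3.145      4.666    0.03174    0.04428
  Δ           -1.007      1.007      1.007      1.007
  eq           2.138      5.673      1.039      1.051
  solve Keq expr → x = 0.3357; check Q = 24.32
Then remove 0.5763 M of C.
Step 2:
                   C          E          M          D
  init         1.562      5.673      1.039      1.051
  Δ           0.1114    -0.1114    -0.1114    -0.1114
  eq           1.673      5.562     0.9273     0.9399
  solve Keq expr → x = -0.03712; check Q = 24.32

x = -0.03712 M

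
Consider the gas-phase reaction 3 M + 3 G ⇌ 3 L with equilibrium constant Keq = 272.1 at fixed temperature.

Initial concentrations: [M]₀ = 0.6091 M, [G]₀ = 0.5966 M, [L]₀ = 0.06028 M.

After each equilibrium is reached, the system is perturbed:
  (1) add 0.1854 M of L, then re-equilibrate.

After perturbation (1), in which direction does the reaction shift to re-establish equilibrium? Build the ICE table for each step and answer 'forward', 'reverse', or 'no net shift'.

Direction: reverse

Q₀ = 0.004565 vs Keq = 272.1 ⇒ Q<K, forward
Step 1:
                    M           G           L
  init         0.6091      0.5966     0.06028
  Δ           -0.3509     -0.3509      0.3509
  eq           0.2582      0.2457      0.4112
  solve Keq expr → x = 0.117; check Q = 272.1
Then add 0.1854 M of L.
Step 2:
                    M           G           L
  init         0.2582      0.2457      0.5966
  Δ           0.04092     0.04092    -0.04092
  eq           0.2991      0.2866      0.5556
  solve Keq expr → x = -0.01364; check Q = 272.1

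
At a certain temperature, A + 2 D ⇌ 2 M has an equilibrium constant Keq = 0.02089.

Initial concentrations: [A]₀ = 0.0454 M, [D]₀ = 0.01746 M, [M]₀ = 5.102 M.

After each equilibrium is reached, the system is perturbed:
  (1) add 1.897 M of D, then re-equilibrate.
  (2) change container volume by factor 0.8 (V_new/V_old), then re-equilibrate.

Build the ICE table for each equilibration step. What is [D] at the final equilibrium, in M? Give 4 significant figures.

[D]_eq = 7.156 M

Q₀ = 1.8808e+06 vs Keq = 0.02089 ⇒ Q>K, reverse
Step 1:
                    A           D           M
  Initial      0.0454     0.01746       5.102
  Change        2.103       4.207      -4.207
  Equil         2.149       4.224       0.895
  solve Keq expr → x = -2.103; check Q = 0.02089
Then add 1.897 M of D.
Step 2:
                    A           D           M
  Initial       2.149       6.121       0.895
  Change       -0.148      -0.296       0.296
  Equil         2.001       5.825       1.191
  solve Keq expr → x = 0.148; check Q = 0.02089
Then change container volume by factor 0.8 (V_new/V_old).
Step 3:
                    A           D           M
  Initial       2.501       7.282       1.489
  Change     -0.06307     -0.1261      0.1261
  Equil         2.438       7.156       1.615
  solve Keq expr → x = 0.06307; check Q = 0.02089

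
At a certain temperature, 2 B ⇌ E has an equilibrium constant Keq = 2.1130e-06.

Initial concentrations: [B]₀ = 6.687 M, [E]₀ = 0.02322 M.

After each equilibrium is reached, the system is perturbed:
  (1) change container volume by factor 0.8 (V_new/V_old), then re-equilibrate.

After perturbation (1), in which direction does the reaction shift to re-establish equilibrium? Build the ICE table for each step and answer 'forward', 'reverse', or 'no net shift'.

Q₀ = 5.1928e-04 vs Keq = 2.1130e-06 ⇒ Q>K, reverse
Step 1:
                  B         E
  Initial     6.687   0.02322
  Change    0.04625  -0.02312
  Equil       6.733 9.5796e-05
  solve Keq expr → x = -0.02312; check Q = 2.1130e-06
Then change container volume by factor 0.8 (V_new/V_old).
Step 2:
                  B         E
  Initial     8.417 1.1975e-04
  Change  -5.9868e-05 2.9934e-05
  Equil       8.417 1.4968e-04
  solve Keq expr → x = 2.9934e-05; check Q = 2.1130e-06

Direction: forward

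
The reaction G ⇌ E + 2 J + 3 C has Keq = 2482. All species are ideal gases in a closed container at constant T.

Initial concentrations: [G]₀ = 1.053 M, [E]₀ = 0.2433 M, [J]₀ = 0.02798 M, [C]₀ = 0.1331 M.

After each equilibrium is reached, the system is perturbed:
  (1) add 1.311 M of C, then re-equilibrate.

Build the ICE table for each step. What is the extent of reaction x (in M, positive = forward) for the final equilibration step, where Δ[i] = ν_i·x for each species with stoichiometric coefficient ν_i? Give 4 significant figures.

Q₀ = 4.2652e-07 vs Keq = 2482 ⇒ Q<K, forward
Step 1:
                    G           E           J           C
  init          1.053      0.2433     0.02798      0.1331
  Δ           -0.9923      0.9923       1.985       2.977
  eq          0.06067       1.236       2.013        3.11
  solve Keq expr → x = 0.9923; check Q = 2482
Then add 1.311 M of C.
Step 2:
                    G           E           J           C
  init        0.06067       1.236       2.013       4.421
  Δ           0.06531    -0.06531     -0.1306     -0.1959
  eq            0.126        1.17       1.882       4.225
  solve Keq expr → x = -0.06531; check Q = 2482

x = -0.06531 M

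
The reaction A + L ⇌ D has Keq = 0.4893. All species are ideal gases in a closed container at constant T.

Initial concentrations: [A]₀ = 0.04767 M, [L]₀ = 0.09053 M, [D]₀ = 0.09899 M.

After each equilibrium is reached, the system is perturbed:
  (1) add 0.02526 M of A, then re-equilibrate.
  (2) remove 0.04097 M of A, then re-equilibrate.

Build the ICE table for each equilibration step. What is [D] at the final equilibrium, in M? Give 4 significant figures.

Q₀ = 22.94 vs Keq = 0.4893 ⇒ Q>K, reverse
Step 1:
                    A           L           D
  init        0.04767     0.09053     0.09899
  Δ           0.08725     0.08725    -0.08725
  eq           0.1349      0.1778     0.01174
  solve Keq expr → x = -0.08725; check Q = 0.4893
Then add 0.02526 M of A.
Step 2:
                    A           L           D
  init         0.1602      0.1778     0.01174
  Δ         -0.001887   -0.001887    0.001887
  eq           0.1583      0.1759     0.01362
  solve Keq expr → x = 0.001887; check Q = 0.4893
Then remove 0.04097 M of A.
Step 3:
                    A           L           D
  init         0.1173      0.1759     0.01362
  Δ           0.00308     0.00308    -0.00308
  eq           0.1204       0.179     0.01054
  solve Keq expr → x = -0.00308; check Q = 0.4893

[D]_eq = 0.01054 M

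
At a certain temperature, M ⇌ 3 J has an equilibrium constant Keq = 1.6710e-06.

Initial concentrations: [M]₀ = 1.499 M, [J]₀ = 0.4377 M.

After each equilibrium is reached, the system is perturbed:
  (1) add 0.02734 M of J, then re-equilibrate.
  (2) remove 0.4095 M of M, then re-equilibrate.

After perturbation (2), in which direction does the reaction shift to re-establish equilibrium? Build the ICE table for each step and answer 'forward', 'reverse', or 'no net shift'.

Q₀ = 0.05594 vs Keq = 1.6710e-06 ⇒ Q>K, reverse
Step 1:
                  M         J
  init        1.499    0.4377
  Δ          0.1412   -0.4237
  eq           1.64   0.01399
  solve Keq expr → x = -0.1412; check Q = 1.6710e-06
Then add 0.02734 M of J.
Step 2:
                  M         J
  init         1.64   0.04133
  Δ        0.009105  -0.02731
  eq          1.649   0.01402
  solve Keq expr → x = -0.009105; check Q = 1.6710e-06
Then remove 0.4095 M of M.
Step 3:
                  M         J
  init         1.24   0.01402
  Δ       4.2362e-04 -0.001271
  eq           1.24   0.01275
  solve Keq expr → x = -4.2362e-04; check Q = 1.6710e-06

Direction: reverse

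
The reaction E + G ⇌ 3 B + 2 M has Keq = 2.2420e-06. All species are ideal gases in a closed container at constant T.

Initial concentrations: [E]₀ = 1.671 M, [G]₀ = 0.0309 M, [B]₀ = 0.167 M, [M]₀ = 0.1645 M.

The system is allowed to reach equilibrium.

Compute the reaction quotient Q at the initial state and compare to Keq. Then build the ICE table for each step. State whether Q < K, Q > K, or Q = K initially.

Q₀ = 0.002441 vs Keq = 2.2420e-06 ⇒ Q>K, reverse
Step 1:
                    E           G           B           M
  Initial       1.671      0.0309       0.167      0.1645
  Change      0.04357     0.04357     -0.1307    -0.08713
  Equil         1.715     0.07447      0.0363     0.07737
  solve Keq expr → x = -0.04357; check Q = 2.2420e-06

Q₀ = 0.002441; Q > K (proceeds reverse)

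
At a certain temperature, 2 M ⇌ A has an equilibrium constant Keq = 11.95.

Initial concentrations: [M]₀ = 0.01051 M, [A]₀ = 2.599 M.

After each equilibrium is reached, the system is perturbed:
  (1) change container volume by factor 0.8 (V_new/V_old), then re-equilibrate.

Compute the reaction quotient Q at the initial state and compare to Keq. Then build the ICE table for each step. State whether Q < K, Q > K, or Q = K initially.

Q₀ = 2.3529e+04 vs Keq = 11.95 ⇒ Q>K, reverse
Step 1:
                    M           A
  I           0.01051       2.599
  C            0.4359     -0.2179
  E            0.4464       2.381
  solve Keq expr → x = -0.2179; check Q = 11.95
Then change container volume by factor 0.8 (V_new/V_old).
Step 2:
                    M           A
  I             0.558       2.976
  C          -0.05654     0.02827
  E            0.5014       3.005
  solve Keq expr → x = 0.02827; check Q = 11.95

Q₀ = 2.3529e+04; Q > K (proceeds reverse)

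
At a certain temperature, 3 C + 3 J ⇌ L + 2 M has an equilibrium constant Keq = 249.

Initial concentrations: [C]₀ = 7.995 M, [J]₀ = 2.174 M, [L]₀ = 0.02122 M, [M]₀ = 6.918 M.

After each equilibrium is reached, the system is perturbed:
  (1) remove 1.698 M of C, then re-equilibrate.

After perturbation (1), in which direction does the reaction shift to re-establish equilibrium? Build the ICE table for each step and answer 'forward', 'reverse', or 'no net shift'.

Direction: reverse

Q₀ = 1.9341e-04 vs Keq = 249 ⇒ Q<K, forward
Step 1:
                    C           J           L           M
  Initial       7.995       2.174     0.02122       6.918
  Change       -2.076      -2.076      0.6919       1.384
  Equil         5.919     0.09836      0.7131       8.302
  solve Keq expr → x = 0.6919; check Q = 249
Then remove 1.698 M of C.
Step 2:
                    C           J           L           M
  Initial       4.221     0.09836      0.7131       8.302
  Change      0.03729     0.03729    -0.01243    -0.02486
  Equil         4.259      0.1356      0.7007       8.277
  solve Keq expr → x = -0.01243; check Q = 249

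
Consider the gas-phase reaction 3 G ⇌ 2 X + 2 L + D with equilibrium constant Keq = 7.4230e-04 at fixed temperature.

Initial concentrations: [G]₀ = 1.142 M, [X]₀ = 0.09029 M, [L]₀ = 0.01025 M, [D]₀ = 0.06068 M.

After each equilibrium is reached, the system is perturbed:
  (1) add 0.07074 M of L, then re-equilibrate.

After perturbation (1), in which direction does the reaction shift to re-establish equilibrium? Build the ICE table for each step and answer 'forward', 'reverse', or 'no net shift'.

Direction: reverse

Q₀ = 3.4896e-08 vs Keq = 7.4230e-04 ⇒ Q<K, forward
Step 1:
                   G          X          L          D
  init         1.142    0.09029    0.01025    0.06068
  Δ          -0.2822     0.1881     0.1881    0.09405
  eq          0.8598     0.2784     0.1984     0.1547
  solve Keq expr → x = 0.09405; check Q = 7.4230e-04
Then add 0.07074 M of L.
Step 2:
                   G          X          L          D
  init        0.8598     0.2784     0.2691     0.1547
  Δ          0.03838   -0.02559   -0.02559   -0.01279
  eq          0.8982     0.2528     0.2435     0.1419
  solve Keq expr → x = -0.01279; check Q = 7.4230e-04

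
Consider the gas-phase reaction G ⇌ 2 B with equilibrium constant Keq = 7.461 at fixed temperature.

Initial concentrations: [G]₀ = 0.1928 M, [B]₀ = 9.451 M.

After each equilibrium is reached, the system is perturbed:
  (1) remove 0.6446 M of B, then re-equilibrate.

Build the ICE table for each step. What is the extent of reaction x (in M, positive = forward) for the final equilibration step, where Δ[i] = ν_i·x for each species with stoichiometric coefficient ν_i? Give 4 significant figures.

x = 0.226 M

Q₀ = 463.3 vs Keq = 7.461 ⇒ Q>K, reverse
Step 1:
                  G         B
  init       0.1928     9.451
  Δ           2.489    -4.978
  eq          2.682     4.473
  solve Keq expr → x = -2.489; check Q = 7.461
Then remove 0.6446 M of B.
Step 2:
                  G         B
  init        2.682     3.828
  Δ          -0.226     0.452
  eq          2.456      4.28
  solve Keq expr → x = 0.226; check Q = 7.461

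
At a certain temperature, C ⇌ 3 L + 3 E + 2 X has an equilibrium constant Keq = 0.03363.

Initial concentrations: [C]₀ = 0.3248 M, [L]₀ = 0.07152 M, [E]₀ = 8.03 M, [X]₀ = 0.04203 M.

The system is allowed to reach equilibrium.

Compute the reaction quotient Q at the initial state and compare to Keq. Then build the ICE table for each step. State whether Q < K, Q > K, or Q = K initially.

Q₀ = 0.00103; Q < K (proceeds forward)

Q₀ = 0.00103 vs Keq = 0.03363 ⇒ Q<K, forward
Step 1:
                  C         L         E         X
  Initial    0.3248   0.07152      8.03   0.04203
  Change   -0.02197   0.06592   0.06592   0.04395
  Equil      0.3028    0.1374     8.096   0.08598
  solve Keq expr → x = 0.02197; check Q = 0.03363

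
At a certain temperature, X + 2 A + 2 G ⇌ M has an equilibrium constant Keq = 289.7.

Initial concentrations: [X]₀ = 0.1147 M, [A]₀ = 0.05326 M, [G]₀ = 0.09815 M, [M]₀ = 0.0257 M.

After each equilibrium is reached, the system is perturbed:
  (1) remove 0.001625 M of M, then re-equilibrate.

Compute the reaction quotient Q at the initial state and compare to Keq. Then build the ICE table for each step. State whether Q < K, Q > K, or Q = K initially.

Q₀ = 8199 vs Keq = 289.7 ⇒ Q>K, reverse
Step 1:
                    X           A           G           M
  I            0.1147     0.05326     0.09815      0.0257
  C           0.01948     0.03897     0.03897    -0.01948
  E            0.1342     0.09223      0.1371    0.006217
  solve Keq expr → x = -0.01948; check Q = 289.7
Then remove 0.001625 M of M.
Step 2:
                    X           A           G           M
  I            0.1342     0.09223      0.1371    0.004592
  C         -0.001098   -0.002195   -0.002195    0.001098
  E            0.1331     0.09003      0.1349    0.005689
  solve Keq expr → x = 0.001098; check Q = 289.7

Q₀ = 8199; Q > K (proceeds reverse)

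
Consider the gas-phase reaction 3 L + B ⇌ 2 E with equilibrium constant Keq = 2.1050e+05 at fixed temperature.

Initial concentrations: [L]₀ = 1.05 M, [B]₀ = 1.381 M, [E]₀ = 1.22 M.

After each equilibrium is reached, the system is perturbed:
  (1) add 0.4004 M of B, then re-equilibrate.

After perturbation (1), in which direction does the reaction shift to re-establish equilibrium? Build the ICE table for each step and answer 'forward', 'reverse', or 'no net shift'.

Q₀ = 0.931 vs Keq = 2.1050e+05 ⇒ Q<K, forward
Step 1:
                   L          B          E
  init          1.05      1.381       1.22
  Δ           -1.025    -0.3415      0.683
  eq         0.02548      1.039      1.903
  solve Keq expr → x = 0.3415; check Q = 2.1050e+05
Then add 0.4004 M of B.
Step 2:
                   L          B          E
  init       0.02548       1.44      1.903
  Δ        -0.002604 -8.6812e-04   0.001736
  eq         0.02288      1.439      1.905
  solve Keq expr → x = 8.6812e-04; check Q = 2.1050e+05

Direction: forward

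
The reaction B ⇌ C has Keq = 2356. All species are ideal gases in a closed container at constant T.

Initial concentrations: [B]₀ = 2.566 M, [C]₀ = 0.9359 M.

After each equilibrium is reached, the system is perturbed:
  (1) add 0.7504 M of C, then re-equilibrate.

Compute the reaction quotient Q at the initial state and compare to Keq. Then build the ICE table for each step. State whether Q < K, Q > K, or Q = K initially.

Q₀ = 0.3647; Q < K (proceeds forward)

Q₀ = 0.3647 vs Keq = 2356 ⇒ Q<K, forward
Step 1:
                  B         C
  Initial     2.566    0.9359
  Change     -2.565     2.565
  Equil    0.001486       3.5
  solve Keq expr → x = 2.565; check Q = 2356
Then add 0.7504 M of C.
Step 2:
                  B         C
  Initial  0.001486     4.251
  Change  3.1837e-04 -3.1837e-04
  Equil    0.001804      4.25
  solve Keq expr → x = -3.1837e-04; check Q = 2356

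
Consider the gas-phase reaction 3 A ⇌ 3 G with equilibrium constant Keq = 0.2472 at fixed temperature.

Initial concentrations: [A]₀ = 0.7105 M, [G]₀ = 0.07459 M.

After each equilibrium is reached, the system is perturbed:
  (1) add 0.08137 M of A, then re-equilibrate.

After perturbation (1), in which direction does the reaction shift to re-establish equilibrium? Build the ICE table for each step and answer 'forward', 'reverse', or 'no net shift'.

Direction: forward

Q₀ = 0.001157 vs Keq = 0.2472 ⇒ Q<K, forward
Step 1:
                  A         G
  Initial    0.7105   0.07459
  Change    -0.2281    0.2281
  Equil      0.4824    0.3027
  solve Keq expr → x = 0.07605; check Q = 0.2472
Then add 0.08137 M of A.
Step 2:
                  A         G
  Initial    0.5637    0.3027
  Change   -0.03138   0.03138
  Equil      0.5324    0.3341
  solve Keq expr → x = 0.01046; check Q = 0.2472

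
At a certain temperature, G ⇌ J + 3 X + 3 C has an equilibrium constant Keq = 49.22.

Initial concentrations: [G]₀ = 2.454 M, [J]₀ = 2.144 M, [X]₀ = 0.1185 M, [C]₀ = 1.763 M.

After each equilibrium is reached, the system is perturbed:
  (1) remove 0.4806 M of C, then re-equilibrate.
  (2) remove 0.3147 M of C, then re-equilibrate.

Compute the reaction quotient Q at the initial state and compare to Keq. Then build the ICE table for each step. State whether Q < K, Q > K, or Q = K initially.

Q₀ = 0.007966; Q < K (proceeds forward)

Q₀ = 0.007966 vs Keq = 49.22 ⇒ Q<K, forward
Step 1:
                   G          J          X          C
  I            2.454      2.144     0.1185      1.763
  C          -0.3634     0.3634       1.09       1.09
  E            2.091      2.507      1.209      2.853
  solve Keq expr → x = 0.3634; check Q = 49.22
Then remove 0.4806 M of C.
Step 2:
                   G          J          X          C
  I            2.091      2.507      1.209      2.373
  C         -0.04771    0.04771     0.1431     0.1431
  E            2.043      2.555      1.352      2.516
  solve Keq expr → x = 0.04771; check Q = 49.22
Then remove 0.3147 M of C.
Step 3:
                   G          J          X          C
  I            2.043      2.555      1.352      2.201
  C         -0.03553    0.03553     0.1066     0.1066
  E            2.007      2.591      1.459      2.308
  solve Keq expr → x = 0.03553; check Q = 49.22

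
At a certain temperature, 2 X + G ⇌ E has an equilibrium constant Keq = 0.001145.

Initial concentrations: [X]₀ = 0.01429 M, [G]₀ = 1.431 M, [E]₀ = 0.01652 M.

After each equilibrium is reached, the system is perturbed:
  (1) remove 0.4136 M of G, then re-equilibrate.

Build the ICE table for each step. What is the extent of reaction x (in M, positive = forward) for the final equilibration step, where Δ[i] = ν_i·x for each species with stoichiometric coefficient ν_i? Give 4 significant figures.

x = -1.0603e-06 M

Q₀ = 56.53 vs Keq = 0.001145 ⇒ Q>K, reverse
Step 1:
                    X           G           E
  I           0.01429       1.431     0.01652
  C           0.03303     0.01652    -0.01652
  E           0.04732       1.448  3.7116e-06
  solve Keq expr → x = -0.01652; check Q = 0.001145
Then remove 0.4136 M of G.
Step 2:
                    X           G           E
  I           0.04732       1.034  3.7116e-06
  C        2.1206e-06  1.0603e-06 -1.0603e-06
  E           0.04732       1.034  2.6513e-06
  solve Keq expr → x = -1.0603e-06; check Q = 0.001145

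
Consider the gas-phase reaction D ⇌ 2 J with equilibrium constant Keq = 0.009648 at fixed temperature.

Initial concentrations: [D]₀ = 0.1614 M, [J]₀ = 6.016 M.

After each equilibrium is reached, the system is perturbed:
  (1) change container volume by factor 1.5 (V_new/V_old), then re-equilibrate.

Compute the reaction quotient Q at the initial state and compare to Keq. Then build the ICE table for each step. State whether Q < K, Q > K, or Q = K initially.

Q₀ = 224.2; Q > K (proceeds reverse)

Q₀ = 224.2 vs Keq = 0.009648 ⇒ Q>K, reverse
Step 1:
                    D           J
  init         0.1614       6.016
  Δ             2.922      -5.844
  eq            3.083      0.1725
  solve Keq expr → x = -2.922; check Q = 0.009648
Then change container volume by factor 1.5 (V_new/V_old).
Step 2:
                    D           J
  init          2.055       0.115
  Δ           -0.0127     0.02541
  eq            2.043      0.1404
  solve Keq expr → x = 0.0127; check Q = 0.009648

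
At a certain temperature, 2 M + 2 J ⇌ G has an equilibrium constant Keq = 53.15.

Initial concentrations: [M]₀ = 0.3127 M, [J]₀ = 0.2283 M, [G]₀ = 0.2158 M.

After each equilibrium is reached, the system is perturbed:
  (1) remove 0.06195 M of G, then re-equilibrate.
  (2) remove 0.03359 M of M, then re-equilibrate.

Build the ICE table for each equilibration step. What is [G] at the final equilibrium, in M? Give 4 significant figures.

Q₀ = 42.34 vs Keq = 53.15 ⇒ Q<K, forward
Step 1:
                  M         J         G
  I          0.3127    0.2283    0.2158
  C        -0.01275  -0.01275  0.006375
  E          0.2999    0.2155    0.2222
  solve Keq expr → x = 0.006375; check Q = 53.15
Then remove 0.06195 M of G.
Step 2:
                  M         J         G
  I          0.2999    0.2155    0.1602
  C        -0.01671  -0.01671  0.008356
  E          0.2832    0.1988    0.1686
  solve Keq expr → x = 0.008356; check Q = 53.15
Then remove 0.03359 M of M.
Step 3:
                  M         J         G
  I          0.2496    0.1988    0.1686
  C         0.01225   0.01225 -0.006127
  E          0.2619    0.2111    0.1625
  solve Keq expr → x = -0.006127; check Q = 53.15

[G]_eq = 0.1625 M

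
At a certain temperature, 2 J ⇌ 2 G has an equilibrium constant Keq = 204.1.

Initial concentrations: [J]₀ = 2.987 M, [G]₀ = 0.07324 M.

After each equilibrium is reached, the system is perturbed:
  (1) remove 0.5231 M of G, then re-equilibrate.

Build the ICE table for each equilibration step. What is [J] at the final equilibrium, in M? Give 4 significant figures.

Q₀ = 6.0121e-04 vs Keq = 204.1 ⇒ Q<K, forward
Step 1:
                  J         G
  I           2.987   0.07324
  C          -2.787     2.787
  E          0.2002      2.86
  solve Keq expr → x = 1.393; check Q = 204.1
Then remove 0.5231 M of G.
Step 2:
                  J         G
  I          0.2002     2.337
  C        -0.03422   0.03422
  E           0.166     2.371
  solve Keq expr → x = 0.01711; check Q = 204.1

[J]_eq = 0.166 M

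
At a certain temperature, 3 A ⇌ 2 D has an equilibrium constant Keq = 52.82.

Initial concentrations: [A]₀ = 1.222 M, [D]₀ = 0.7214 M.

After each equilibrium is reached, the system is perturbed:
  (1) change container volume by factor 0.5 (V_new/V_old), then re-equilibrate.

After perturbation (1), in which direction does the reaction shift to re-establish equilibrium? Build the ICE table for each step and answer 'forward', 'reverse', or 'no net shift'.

Direction: forward

Q₀ = 0.2852 vs Keq = 52.82 ⇒ Q<K, forward
Step 1:
                  A         D
  I           1.222    0.7214
  C          -0.901    0.6006
  E           0.321     1.322
  solve Keq expr → x = 0.3003; check Q = 52.82
Then change container volume by factor 0.5 (V_new/V_old).
Step 2:
                  A         D
  I          0.6421     2.644
  C         -0.1221   0.08137
  E            0.52     2.725
  solve Keq expr → x = 0.04069; check Q = 52.82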